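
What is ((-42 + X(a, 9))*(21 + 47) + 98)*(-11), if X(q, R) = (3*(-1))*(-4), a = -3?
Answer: 21362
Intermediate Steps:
X(q, R) = 12 (X(q, R) = -3*(-4) = 12)
((-42 + X(a, 9))*(21 + 47) + 98)*(-11) = ((-42 + 12)*(21 + 47) + 98)*(-11) = (-30*68 + 98)*(-11) = (-2040 + 98)*(-11) = -1942*(-11) = 21362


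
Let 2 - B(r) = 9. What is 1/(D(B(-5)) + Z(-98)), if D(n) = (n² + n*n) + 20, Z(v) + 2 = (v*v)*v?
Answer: -1/941076 ≈ -1.0626e-6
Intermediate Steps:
Z(v) = -2 + v³ (Z(v) = -2 + (v*v)*v = -2 + v²*v = -2 + v³)
B(r) = -7 (B(r) = 2 - 1*9 = 2 - 9 = -7)
D(n) = 20 + 2*n² (D(n) = (n² + n²) + 20 = 2*n² + 20 = 20 + 2*n²)
1/(D(B(-5)) + Z(-98)) = 1/((20 + 2*(-7)²) + (-2 + (-98)³)) = 1/((20 + 2*49) + (-2 - 941192)) = 1/((20 + 98) - 941194) = 1/(118 - 941194) = 1/(-941076) = -1/941076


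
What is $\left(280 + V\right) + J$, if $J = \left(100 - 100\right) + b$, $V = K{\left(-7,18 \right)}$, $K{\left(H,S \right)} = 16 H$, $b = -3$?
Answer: $165$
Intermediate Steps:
$V = -112$ ($V = 16 \left(-7\right) = -112$)
$J = -3$ ($J = \left(100 - 100\right) - 3 = 0 - 3 = -3$)
$\left(280 + V\right) + J = \left(280 - 112\right) - 3 = 168 - 3 = 165$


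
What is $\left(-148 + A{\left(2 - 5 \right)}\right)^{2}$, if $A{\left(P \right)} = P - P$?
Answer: $21904$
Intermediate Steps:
$A{\left(P \right)} = 0$
$\left(-148 + A{\left(2 - 5 \right)}\right)^{2} = \left(-148 + 0\right)^{2} = \left(-148\right)^{2} = 21904$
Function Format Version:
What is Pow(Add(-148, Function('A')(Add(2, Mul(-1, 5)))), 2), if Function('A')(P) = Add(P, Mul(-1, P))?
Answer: 21904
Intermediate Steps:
Function('A')(P) = 0
Pow(Add(-148, Function('A')(Add(2, Mul(-1, 5)))), 2) = Pow(Add(-148, 0), 2) = Pow(-148, 2) = 21904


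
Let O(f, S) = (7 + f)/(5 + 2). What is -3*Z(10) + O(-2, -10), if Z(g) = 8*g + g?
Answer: -1885/7 ≈ -269.29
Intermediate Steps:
O(f, S) = 1 + f/7 (O(f, S) = (7 + f)/7 = (7 + f)*(⅐) = 1 + f/7)
Z(g) = 9*g
-3*Z(10) + O(-2, -10) = -27*10 + (1 + (⅐)*(-2)) = -3*90 + (1 - 2/7) = -270 + 5/7 = -1885/7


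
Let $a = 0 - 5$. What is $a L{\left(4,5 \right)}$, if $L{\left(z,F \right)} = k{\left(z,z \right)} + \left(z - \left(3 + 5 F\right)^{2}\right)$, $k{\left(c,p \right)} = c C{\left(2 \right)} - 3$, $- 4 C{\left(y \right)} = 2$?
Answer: $3925$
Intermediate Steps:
$C{\left(y \right)} = - \frac{1}{2}$ ($C{\left(y \right)} = \left(- \frac{1}{4}\right) 2 = - \frac{1}{2}$)
$a = -5$ ($a = 0 - 5 = -5$)
$k{\left(c,p \right)} = -3 - \frac{c}{2}$ ($k{\left(c,p \right)} = c \left(- \frac{1}{2}\right) - 3 = - \frac{c}{2} - 3 = -3 - \frac{c}{2}$)
$L{\left(z,F \right)} = -3 + \frac{z}{2} - \left(3 + 5 F\right)^{2}$ ($L{\left(z,F \right)} = \left(-3 - \frac{z}{2}\right) + \left(z - \left(3 + 5 F\right)^{2}\right) = -3 + \frac{z}{2} - \left(3 + 5 F\right)^{2}$)
$a L{\left(4,5 \right)} = - 5 \left(-3 + \frac{1}{2} \cdot 4 - \left(3 + 5 \cdot 5\right)^{2}\right) = - 5 \left(-3 + 2 - \left(3 + 25\right)^{2}\right) = - 5 \left(-3 + 2 - 28^{2}\right) = - 5 \left(-3 + 2 - 784\right) = \left(-5\right) \left(-785\right) = 3925$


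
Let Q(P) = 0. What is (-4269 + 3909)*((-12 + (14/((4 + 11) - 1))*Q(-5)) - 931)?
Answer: 339480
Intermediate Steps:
(-4269 + 3909)*((-12 + (14/((4 + 11) - 1))*Q(-5)) - 931) = (-4269 + 3909)*((-12 + (14/((4 + 11) - 1))*0) - 931) = -360*((-12 + (14/(15 - 1))*0) - 931) = -360*((-12 + (14/14)*0) - 931) = -360*((-12 + (14*(1/14))*0) - 931) = -360*((-12 + 1*0) - 931) = -360*((-12 + 0) - 931) = -360*(-12 - 931) = -360*(-943) = 339480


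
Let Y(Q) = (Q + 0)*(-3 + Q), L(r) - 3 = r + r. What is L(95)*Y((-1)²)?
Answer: -386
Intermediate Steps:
L(r) = 3 + 2*r (L(r) = 3 + (r + r) = 3 + 2*r)
Y(Q) = Q*(-3 + Q)
L(95)*Y((-1)²) = (3 + 2*95)*((-1)²*(-3 + (-1)²)) = (3 + 190)*(1*(-3 + 1)) = 193*(1*(-2)) = 193*(-2) = -386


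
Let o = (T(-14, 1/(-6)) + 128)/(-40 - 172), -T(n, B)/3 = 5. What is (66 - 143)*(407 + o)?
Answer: -6635167/212 ≈ -31298.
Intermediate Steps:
T(n, B) = -15 (T(n, B) = -3*5 = -15)
o = -113/212 (o = (-15 + 128)/(-40 - 172) = 113/(-212) = 113*(-1/212) = -113/212 ≈ -0.53302)
(66 - 143)*(407 + o) = (66 - 143)*(407 - 113/212) = -77*86171/212 = -6635167/212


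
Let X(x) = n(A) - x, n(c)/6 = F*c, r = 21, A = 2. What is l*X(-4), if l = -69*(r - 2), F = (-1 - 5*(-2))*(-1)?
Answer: 136344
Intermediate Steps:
F = -9 (F = (-1 + 10)*(-1) = 9*(-1) = -9)
n(c) = -54*c (n(c) = 6*(-9*c) = -54*c)
X(x) = -108 - x (X(x) = -54*2 - x = -108 - x)
l = -1311 (l = -69*(21 - 2) = -69*19 = -1311)
l*X(-4) = -1311*(-108 - 1*(-4)) = -1311*(-108 + 4) = -1311*(-104) = 136344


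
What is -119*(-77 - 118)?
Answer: 23205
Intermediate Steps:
-119*(-77 - 118) = -119*(-195) = 23205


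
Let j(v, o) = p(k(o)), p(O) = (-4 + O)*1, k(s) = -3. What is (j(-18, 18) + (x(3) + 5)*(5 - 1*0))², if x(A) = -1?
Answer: 169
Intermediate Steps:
p(O) = -4 + O
j(v, o) = -7 (j(v, o) = -4 - 3 = -7)
(j(-18, 18) + (x(3) + 5)*(5 - 1*0))² = (-7 + (-1 + 5)*(5 - 1*0))² = (-7 + 4*(5 + 0))² = (-7 + 4*5)² = (-7 + 20)² = 13² = 169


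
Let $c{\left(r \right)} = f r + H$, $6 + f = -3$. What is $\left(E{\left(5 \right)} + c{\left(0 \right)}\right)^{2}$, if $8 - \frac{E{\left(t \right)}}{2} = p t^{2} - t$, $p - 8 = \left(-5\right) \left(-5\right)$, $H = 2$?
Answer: $2630884$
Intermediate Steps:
$f = -9$ ($f = -6 - 3 = -9$)
$p = 33$ ($p = 8 - -25 = 8 + 25 = 33$)
$E{\left(t \right)} = 16 - 66 t^{2} + 2 t$ ($E{\left(t \right)} = 16 - 2 \left(33 t^{2} - t\right) = 16 - 2 \left(- t + 33 t^{2}\right) = 16 - \left(- 2 t + 66 t^{2}\right) = 16 - 66 t^{2} + 2 t$)
$c{\left(r \right)} = 2 - 9 r$ ($c{\left(r \right)} = - 9 r + 2 = 2 - 9 r$)
$\left(E{\left(5 \right)} + c{\left(0 \right)}\right)^{2} = \left(\left(16 - 66 \cdot 5^{2} + 2 \cdot 5\right) + \left(2 - 0\right)\right)^{2} = \left(\left(16 - 1650 + 10\right) + \left(2 + 0\right)\right)^{2} = \left(\left(16 - 1650 + 10\right) + 2\right)^{2} = \left(-1624 + 2\right)^{2} = \left(-1622\right)^{2} = 2630884$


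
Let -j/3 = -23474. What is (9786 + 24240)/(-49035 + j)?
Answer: 11342/7129 ≈ 1.5910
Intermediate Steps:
j = 70422 (j = -3*(-23474) = 70422)
(9786 + 24240)/(-49035 + j) = (9786 + 24240)/(-49035 + 70422) = 34026/21387 = 34026*(1/21387) = 11342/7129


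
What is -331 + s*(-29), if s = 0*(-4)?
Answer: -331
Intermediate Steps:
s = 0
-331 + s*(-29) = -331 + 0*(-29) = -331 + 0 = -331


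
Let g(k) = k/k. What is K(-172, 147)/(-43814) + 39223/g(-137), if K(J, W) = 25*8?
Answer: 859258161/21907 ≈ 39223.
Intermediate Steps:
K(J, W) = 200
g(k) = 1
K(-172, 147)/(-43814) + 39223/g(-137) = 200/(-43814) + 39223/1 = 200*(-1/43814) + 39223*1 = -100/21907 + 39223 = 859258161/21907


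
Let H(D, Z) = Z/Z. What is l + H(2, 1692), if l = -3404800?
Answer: -3404799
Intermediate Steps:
H(D, Z) = 1
l + H(2, 1692) = -3404800 + 1 = -3404799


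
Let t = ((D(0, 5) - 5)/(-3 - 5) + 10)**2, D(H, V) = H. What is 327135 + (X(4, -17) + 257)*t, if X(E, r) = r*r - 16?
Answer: 12382945/32 ≈ 3.8697e+5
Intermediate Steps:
X(E, r) = -16 + r**2 (X(E, r) = r**2 - 16 = -16 + r**2)
t = 7225/64 (t = ((0 - 5)/(-3 - 5) + 10)**2 = (-5/(-8) + 10)**2 = (-5*(-1/8) + 10)**2 = (5/8 + 10)**2 = (85/8)**2 = 7225/64 ≈ 112.89)
327135 + (X(4, -17) + 257)*t = 327135 + ((-16 + (-17)**2) + 257)*(7225/64) = 327135 + ((-16 + 289) + 257)*(7225/64) = 327135 + (273 + 257)*(7225/64) = 327135 + 530*(7225/64) = 327135 + 1914625/32 = 12382945/32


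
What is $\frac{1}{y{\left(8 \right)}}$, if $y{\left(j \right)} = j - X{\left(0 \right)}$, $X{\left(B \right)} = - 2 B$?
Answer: $\frac{1}{8} \approx 0.125$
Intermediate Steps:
$y{\left(j \right)} = j$ ($y{\left(j \right)} = j - \left(-2\right) 0 = j - 0 = j + 0 = j$)
$\frac{1}{y{\left(8 \right)}} = \frac{1}{8}$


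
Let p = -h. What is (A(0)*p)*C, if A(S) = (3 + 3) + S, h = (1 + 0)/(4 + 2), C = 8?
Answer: -8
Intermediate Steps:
h = 1/6 ≈ 0.16667
A(S) = 6 + S
p = -1/6 (p = -1*1/6 = -1/6 ≈ -0.16667)
(A(0)*p)*C = ((6 + 0)*(-1/6))*8 = (6*(-1/6))*8 = -1*8 = -8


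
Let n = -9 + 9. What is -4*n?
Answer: 0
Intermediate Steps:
n = 0
-4*n = -4*0 = 0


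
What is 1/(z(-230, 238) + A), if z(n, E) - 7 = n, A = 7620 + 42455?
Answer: 1/49852 ≈ 2.0059e-5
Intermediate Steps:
A = 50075
z(n, E) = 7 + n
1/(z(-230, 238) + A) = 1/((7 - 230) + 50075) = 1/(-223 + 50075) = 1/49852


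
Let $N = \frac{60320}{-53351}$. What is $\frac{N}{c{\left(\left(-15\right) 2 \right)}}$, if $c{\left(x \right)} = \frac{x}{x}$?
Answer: $- \frac{60320}{53351} \approx -1.1306$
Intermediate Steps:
$N = - \frac{60320}{53351}$ ($N = 60320 \left(- \frac{1}{53351}\right) = - \frac{60320}{53351} \approx -1.1306$)
$c{\left(x \right)} = 1$
$\frac{N}{c{\left(\left(-15\right) 2 \right)}} = - \frac{60320}{53351 \cdot 1} = \left(- \frac{60320}{53351}\right) 1 = - \frac{60320}{53351}$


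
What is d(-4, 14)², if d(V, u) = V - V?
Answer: 0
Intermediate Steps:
d(V, u) = 0
d(-4, 14)² = 0² = 0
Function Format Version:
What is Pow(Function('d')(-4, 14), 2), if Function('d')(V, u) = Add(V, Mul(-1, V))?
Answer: 0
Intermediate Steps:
Function('d')(V, u) = 0
Pow(Function('d')(-4, 14), 2) = Pow(0, 2) = 0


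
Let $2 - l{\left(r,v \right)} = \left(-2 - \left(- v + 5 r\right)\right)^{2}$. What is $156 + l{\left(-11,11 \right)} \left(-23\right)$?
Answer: $94318$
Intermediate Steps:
$l{\left(r,v \right)} = 2 - \left(-2 + v - 5 r\right)^{2}$ ($l{\left(r,v \right)} = 2 - \left(-2 - \left(- v + 5 r\right)\right)^{2} = 2 - \left(-2 + v - 5 r\right)^{2}$)
$156 + l{\left(-11,11 \right)} \left(-23\right) = 156 + \left(2 - \left(2 - 11 + 5 \left(-11\right)\right)^{2}\right) \left(-23\right) = 156 + \left(2 - \left(2 - 11 - 55\right)^{2}\right) \left(-23\right) = 156 + \left(2 - \left(-64\right)^{2}\right) \left(-23\right) = 156 + \left(2 - 4096\right) \left(-23\right) = 156 - -94162 = 156 + 94162 = 94318$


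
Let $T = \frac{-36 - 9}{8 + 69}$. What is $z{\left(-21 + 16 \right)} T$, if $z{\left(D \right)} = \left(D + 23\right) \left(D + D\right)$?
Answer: $\frac{8100}{77} \approx 105.19$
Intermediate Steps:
$T = - \frac{45}{77} \approx -0.58442$
$z{\left(D \right)} = 2 D \left(23 + D\right)$ ($z{\left(D \right)} = \left(23 + D\right) 2 D = 2 D \left(23 + D\right)$)
$z{\left(-21 + 16 \right)} T = 2 \left(-21 + 16\right) \left(23 + \left(-21 + 16\right)\right) \left(- \frac{45}{77}\right) = 2 \left(-5\right) \left(23 - 5\right) \left(- \frac{45}{77}\right) = 2 \left(-5\right) 18 \left(- \frac{45}{77}\right) = \left(-180\right) \left(- \frac{45}{77}\right) = \frac{8100}{77}$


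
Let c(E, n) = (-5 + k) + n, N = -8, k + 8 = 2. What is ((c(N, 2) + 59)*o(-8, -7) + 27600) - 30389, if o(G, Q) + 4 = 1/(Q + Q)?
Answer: -20948/7 ≈ -2992.6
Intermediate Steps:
k = -6 (k = -8 + 2 = -6)
c(E, n) = -11 + n (c(E, n) = (-5 - 6) + n = -11 + n)
o(G, Q) = -4 + 1/(2*Q) (o(G, Q) = -4 + 1/(Q + Q) = -4 + 1/(2*Q))
((c(N, 2) + 59)*o(-8, -7) + 27600) - 30389 = (((-11 + 2) + 59)*(-4 + (½)/(-7)) + 27600) - 30389 = ((-9 + 59)*(-4 + (½)*(-⅐)) + 27600) - 30389 = (50*(-4 - 1/14) + 27600) - 30389 = (50*(-57/14) + 27600) - 30389 = (-1425/7 + 27600) - 30389 = 191775/7 - 30389 = -20948/7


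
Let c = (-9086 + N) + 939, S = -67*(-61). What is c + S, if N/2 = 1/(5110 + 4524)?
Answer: -19557019/4817 ≈ -4060.0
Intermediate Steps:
N = 1/4817 (N = 2/(5110 + 4524) = 2/9634 = 2*(1/9634) = 1/4817 ≈ 0.00020760)
S = 4087
c = -39244098/4817 (c = (-9086 + 1/4817) + 939 = -43767261/4817 + 939 = -39244098/4817 ≈ -8147.0)
c + S = -39244098/4817 + 4087 = -19557019/4817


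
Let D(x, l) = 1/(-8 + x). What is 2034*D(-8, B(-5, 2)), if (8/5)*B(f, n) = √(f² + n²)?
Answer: -1017/8 ≈ -127.13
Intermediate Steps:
B(f, n) = 5*√(f² + n²)/8
2034*D(-8, B(-5, 2)) = 2034/(-8 - 8) = 2034/(-16) = 2034*(-1/16) = -1017/8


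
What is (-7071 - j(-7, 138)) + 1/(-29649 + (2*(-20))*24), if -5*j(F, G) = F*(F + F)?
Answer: -1079181518/153045 ≈ -7051.4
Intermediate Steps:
j(F, G) = -2*F²/5 (j(F, G) = -F*(F + F)/5 = -F*2*F/5 = -2*F²/5)
(-7071 - j(-7, 138)) + 1/(-29649 + (2*(-20))*24) = (-7071 - (-2)*(-7)²/5) + 1/(-29649 + (2*(-20))*24) = (-7071 - (-2)*49/5) + 1/(-29649 - 40*24) = (-7071 - 1*(-98/5)) + 1/(-29649 - 960) = (-7071 + 98/5) + 1/(-30609) = -35257/5 - 1/30609 = -1079181518/153045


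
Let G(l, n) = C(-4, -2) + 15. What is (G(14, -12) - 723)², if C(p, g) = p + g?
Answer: 509796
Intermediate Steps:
C(p, g) = g + p
G(l, n) = 9 (G(l, n) = (-2 - 4) + 15 = -6 + 15 = 9)
(G(14, -12) - 723)² = (9 - 723)² = (-714)² = 509796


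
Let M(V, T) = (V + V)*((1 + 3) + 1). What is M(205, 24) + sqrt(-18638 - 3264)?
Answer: 2050 + I*sqrt(21902) ≈ 2050.0 + 147.99*I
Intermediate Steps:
M(V, T) = 10*V (M(V, T) = (2*V)*(4 + 1) = (2*V)*5 = 10*V)
M(205, 24) + sqrt(-18638 - 3264) = 10*205 + sqrt(-18638 - 3264) = 2050 + sqrt(-21902) = 2050 + I*sqrt(21902)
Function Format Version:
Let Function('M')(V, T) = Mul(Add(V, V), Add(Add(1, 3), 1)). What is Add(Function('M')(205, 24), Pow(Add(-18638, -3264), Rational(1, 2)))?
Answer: Add(2050, Mul(I, Pow(21902, Rational(1, 2)))) ≈ Add(2050.0, Mul(147.99, I))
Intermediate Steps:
Function('M')(V, T) = Mul(10, V) (Function('M')(V, T) = Mul(Mul(2, V), Add(4, 1)) = Mul(Mul(2, V), 5) = Mul(10, V))
Add(Function('M')(205, 24), Pow(Add(-18638, -3264), Rational(1, 2))) = Add(Mul(10, 205), Pow(Add(-18638, -3264), Rational(1, 2))) = Add(2050, Pow(-21902, Rational(1, 2))) = Add(2050, Mul(I, Pow(21902, Rational(1, 2))))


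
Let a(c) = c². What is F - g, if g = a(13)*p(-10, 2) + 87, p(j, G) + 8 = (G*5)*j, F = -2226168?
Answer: -2208003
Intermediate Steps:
p(j, G) = -8 + 5*G*j (p(j, G) = -8 + (G*5)*j = -8 + (5*G)*j = -8 + 5*G*j)
g = -18165 (g = 13²*(-8 + 5*2*(-10)) + 87 = 169*(-8 - 100) + 87 = 169*(-108) + 87 = -18252 + 87 = -18165)
F - g = -2226168 - 1*(-18165) = -2226168 + 18165 = -2208003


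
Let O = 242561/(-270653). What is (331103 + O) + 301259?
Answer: 171150429825/270653 ≈ 6.3236e+5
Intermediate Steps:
O = -242561/270653 (O = 242561*(-1/270653) = -242561/270653 ≈ -0.89621)
(331103 + O) + 301259 = (331103 - 242561/270653) + 301259 = 89613777698/270653 + 301259 = 171150429825/270653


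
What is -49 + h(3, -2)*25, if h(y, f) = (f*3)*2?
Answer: -349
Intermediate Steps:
h(y, f) = 6*f (h(y, f) = (3*f)*2 = 6*f)
-49 + h(3, -2)*25 = -49 + (6*(-2))*25 = -49 - 12*25 = -49 - 300 = -349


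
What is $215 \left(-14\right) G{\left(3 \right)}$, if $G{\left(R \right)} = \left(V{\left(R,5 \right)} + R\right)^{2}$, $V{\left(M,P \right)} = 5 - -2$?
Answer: $-301000$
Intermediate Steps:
$V{\left(M,P \right)} = 7$ ($V{\left(M,P \right)} = 5 + 2 = 7$)
$G{\left(R \right)} = \left(7 + R\right)^{2}$
$215 \left(-14\right) G{\left(3 \right)} = 215 \left(-14\right) \left(7 + 3\right)^{2} = - 3010 \cdot 10^{2} = \left(-3010\right) 100 = -301000$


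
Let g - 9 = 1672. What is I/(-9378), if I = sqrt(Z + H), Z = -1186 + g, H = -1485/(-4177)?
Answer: -55*sqrt(79363)/6528651 ≈ -0.0023733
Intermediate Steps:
g = 1681 (g = 9 + 1672 = 1681)
H = 1485/4177 (H = -1485*(-1/4177) = 1485/4177 ≈ 0.35552)
Z = 495 (Z = -1186 + 1681 = 495)
I = 330*sqrt(79363)/4177 (I = sqrt(495 + 1485/4177) = sqrt(2069100/4177) = 330*sqrt(79363)/4177 ≈ 22.257)
I/(-9378) = (330*sqrt(79363)/4177)/(-9378) = (330*sqrt(79363)/4177)*(-1/9378) = -55*sqrt(79363)/6528651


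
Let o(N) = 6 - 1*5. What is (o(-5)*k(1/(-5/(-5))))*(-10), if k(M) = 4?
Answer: -40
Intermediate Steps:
o(N) = 1 (o(N) = 6 - 5 = 1)
(o(-5)*k(1/(-5/(-5))))*(-10) = (1*4)*(-10) = 4*(-10) = -40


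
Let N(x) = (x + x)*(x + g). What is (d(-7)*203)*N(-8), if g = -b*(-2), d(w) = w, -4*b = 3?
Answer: -215992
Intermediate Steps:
b = -¾ (b = -¼*3 = -¾ ≈ -0.75000)
g = -3/2 (g = -1*(-¾)*(-2) = (¾)*(-2) = -3/2 ≈ -1.5000)
N(x) = 2*x*(-3/2 + x) (N(x) = (x + x)*(x - 3/2) = (2*x)*(-3/2 + x) = 2*x*(-3/2 + x))
(d(-7)*203)*N(-8) = (-7*203)*(-8*(-3 + 2*(-8))) = -(-11368)*(-3 - 16) = -(-11368)*(-19) = -1421*152 = -215992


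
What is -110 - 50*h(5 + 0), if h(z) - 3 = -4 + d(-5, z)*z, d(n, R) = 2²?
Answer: -1060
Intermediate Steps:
d(n, R) = 4
h(z) = -1 + 4*z (h(z) = 3 + (-4 + 4*z) = -1 + 4*z)
-110 - 50*h(5 + 0) = -110 - 50*(-1 + 4*(5 + 0)) = -110 - 50*(-1 + 4*5) = -110 - 50*(-1 + 20) = -110 - 50*19 = -110 - 950 = -1060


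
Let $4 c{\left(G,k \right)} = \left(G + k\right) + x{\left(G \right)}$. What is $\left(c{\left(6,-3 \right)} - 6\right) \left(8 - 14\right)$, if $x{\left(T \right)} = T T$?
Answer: $- \frac{45}{2} \approx -22.5$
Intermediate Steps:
$x{\left(T \right)} = T^{2}$
$c{\left(G,k \right)} = \frac{G}{4} + \frac{k}{4} + \frac{G^{2}}{4}$ ($c{\left(G,k \right)} = \frac{\left(G + k\right) + G^{2}}{4} = \frac{G + k + G^{2}}{4} = \frac{G}{4} + \frac{k}{4} + \frac{G^{2}}{4}$)
$\left(c{\left(6,-3 \right)} - 6\right) \left(8 - 14\right) = \left(\left(\frac{1}{4} \cdot 6 + \frac{1}{4} \left(-3\right) + \frac{6^{2}}{4}\right) - 6\right) \left(8 - 14\right) = \left(\left(\frac{3}{2} - \frac{3}{4} + \frac{1}{4} \cdot 36\right) - 6\right) \left(-6\right) = \left(\left(\frac{3}{2} - \frac{3}{4} + 9\right) - 6\right) \left(-6\right) = \left(\frac{39}{4} - 6\right) \left(-6\right) = \frac{15}{4} \left(-6\right) = - \frac{45}{2}$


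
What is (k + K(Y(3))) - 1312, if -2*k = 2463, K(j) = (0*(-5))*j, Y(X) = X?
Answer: -5087/2 ≈ -2543.5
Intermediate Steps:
K(j) = 0 (K(j) = 0*j = 0)
k = -2463/2 (k = -½*2463 = -2463/2 ≈ -1231.5)
(k + K(Y(3))) - 1312 = (-2463/2 + 0) - 1312 = -2463/2 - 1312 = -5087/2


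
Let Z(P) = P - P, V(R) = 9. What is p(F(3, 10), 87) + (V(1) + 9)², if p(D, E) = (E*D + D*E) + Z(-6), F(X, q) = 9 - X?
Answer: 1368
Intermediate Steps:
Z(P) = 0
p(D, E) = 2*D*E (p(D, E) = (E*D + D*E) + 0 = (D*E + D*E) + 0 = 2*D*E + 0 = 2*D*E)
p(F(3, 10), 87) + (V(1) + 9)² = 2*(9 - 1*3)*87 + (9 + 9)² = 2*(9 - 3)*87 + 18² = 2*6*87 + 324 = 1044 + 324 = 1368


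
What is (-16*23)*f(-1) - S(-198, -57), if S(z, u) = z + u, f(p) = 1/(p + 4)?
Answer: 397/3 ≈ 132.33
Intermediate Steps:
f(p) = 1/(4 + p)
S(z, u) = u + z
(-16*23)*f(-1) - S(-198, -57) = (-16*23)/(4 - 1) - (-57 - 198) = -368/3 - 1*(-255) = -368*⅓ + 255 = -368/3 + 255 = 397/3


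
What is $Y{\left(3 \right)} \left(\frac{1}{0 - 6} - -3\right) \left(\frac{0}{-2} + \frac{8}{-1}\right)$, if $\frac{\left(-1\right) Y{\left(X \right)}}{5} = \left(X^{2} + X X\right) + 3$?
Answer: $2380$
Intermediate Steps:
$Y{\left(X \right)} = -15 - 10 X^{2}$ ($Y{\left(X \right)} = - 5 \left(\left(X^{2} + X X\right) + 3\right) = - 5 \left(\left(X^{2} + X^{2}\right) + 3\right) = - 5 \left(2 X^{2} + 3\right) = - 5 \left(3 + 2 X^{2}\right) = -15 - 10 X^{2}$)
$Y{\left(3 \right)} \left(\frac{1}{0 - 6} - -3\right) \left(\frac{0}{-2} + \frac{8}{-1}\right) = \left(-15 - 10 \cdot 3^{2}\right) \left(\frac{1}{0 - 6} - -3\right) \left(\frac{0}{-2} + \frac{8}{-1}\right) = \left(-15 - 90\right) \left(\frac{1}{-6} + 3\right) \left(0 \left(- \frac{1}{2}\right) + 8 \left(-1\right)\right) = \left(-15 - 90\right) \left(- \frac{1}{6} + 3\right) \left(0 - 8\right) = \left(-105\right) \frac{17}{6} \left(-8\right) = \left(- \frac{595}{2}\right) \left(-8\right) = 2380$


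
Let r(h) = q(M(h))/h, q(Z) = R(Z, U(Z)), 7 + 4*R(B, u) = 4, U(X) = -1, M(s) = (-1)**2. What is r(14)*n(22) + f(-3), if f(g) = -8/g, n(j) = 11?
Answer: 349/168 ≈ 2.0774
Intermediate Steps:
M(s) = 1
R(B, u) = -3/4 (R(B, u) = -7/4 + (1/4)*4 = -7/4 + 1 = -3/4)
q(Z) = -3/4
r(h) = -3/(4*h)
r(14)*n(22) + f(-3) = -3/4/14*11 - 8/(-3) = -3/4*1/14*11 - 8*(-1/3) = -3/56*11 + 8/3 = -33/56 + 8/3 = 349/168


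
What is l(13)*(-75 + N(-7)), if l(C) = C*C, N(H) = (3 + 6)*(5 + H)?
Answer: -15717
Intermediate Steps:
N(H) = 45 + 9*H (N(H) = 9*(5 + H) = 45 + 9*H)
l(C) = C²
l(13)*(-75 + N(-7)) = 13²*(-75 + (45 + 9*(-7))) = 169*(-75 + (45 - 63)) = 169*(-75 - 18) = 169*(-93) = -15717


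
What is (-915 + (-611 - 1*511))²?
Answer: 4149369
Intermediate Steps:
(-915 + (-611 - 1*511))² = (-915 + (-611 - 511))² = (-915 - 1122)² = (-2037)² = 4149369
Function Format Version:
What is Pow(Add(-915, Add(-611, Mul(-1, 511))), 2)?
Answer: 4149369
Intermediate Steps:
Pow(Add(-915, Add(-611, Mul(-1, 511))), 2) = Pow(Add(-915, Add(-611, -511)), 2) = Pow(Add(-915, -1122), 2) = Pow(-2037, 2) = 4149369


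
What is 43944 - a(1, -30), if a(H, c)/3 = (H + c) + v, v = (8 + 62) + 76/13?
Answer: 569445/13 ≈ 43803.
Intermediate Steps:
v = 986/13 (v = 70 + 76*(1/13) = 70 + 76/13 = 986/13 ≈ 75.846)
a(H, c) = 2958/13 + 3*H + 3*c (a(H, c) = 3*((H + c) + 986/13) = 3*(986/13 + H + c) = 2958/13 + 3*H + 3*c)
43944 - a(1, -30) = 43944 - (2958/13 + 3*1 + 3*(-30)) = 43944 - (2958/13 + 3 - 90) = 43944 - 1*1827/13 = 43944 - 1827/13 = 569445/13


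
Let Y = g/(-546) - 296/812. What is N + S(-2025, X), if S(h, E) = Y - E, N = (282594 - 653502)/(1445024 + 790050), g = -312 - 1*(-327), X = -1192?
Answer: 7027554450647/5898360286 ≈ 1191.4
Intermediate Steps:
g = 15 (g = -312 + 327 = 15)
Y = -2069/5278 (Y = 15/(-546) - 296/812 = 15*(-1/546) - 296*1/812 = -5/182 - 74/203 = -2069/5278 ≈ -0.39200)
N = -185454/1117537 (N = -370908/2235074 = -370908*1/2235074 = -185454/1117537 ≈ -0.16595)
S(h, E) = -2069/5278 - E
N + S(-2025, X) = -185454/1117537 + (-2069/5278 - 1*(-1192)) = -185454/1117537 + (-2069/5278 + 1192) = -185454/1117537 + 6289307/5278 = 7027554450647/5898360286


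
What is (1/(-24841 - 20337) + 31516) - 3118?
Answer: 1282964843/45178 ≈ 28398.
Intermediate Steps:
(1/(-24841 - 20337) + 31516) - 3118 = (1/(-45178) + 31516) - 3118 = (-1/45178 + 31516) - 3118 = 1423829847/45178 - 3118 = 1282964843/45178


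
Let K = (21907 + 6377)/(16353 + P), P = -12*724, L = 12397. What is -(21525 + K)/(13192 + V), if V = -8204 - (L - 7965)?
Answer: -55005803/1420580 ≈ -38.721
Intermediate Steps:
V = -12636 (V = -8204 - (12397 - 7965) = -8204 - 1*4432 = -8204 - 4432 = -12636)
P = -8688
K = 9428/2555 (K = (21907 + 6377)/(16353 - 8688) = 28284/7665 = 28284*(1/7665) = 9428/2555 ≈ 3.6900)
-(21525 + K)/(13192 + V) = -(21525 + 9428/2555)/(13192 - 12636) = -55005803/(2555*556) = -1*55005803/1420580 = -55005803/1420580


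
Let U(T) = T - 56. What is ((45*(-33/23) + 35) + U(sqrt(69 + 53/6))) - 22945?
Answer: -529703/23 + sqrt(2802)/6 ≈ -23022.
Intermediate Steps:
U(T) = -56 + T
((45*(-33/23) + 35) + U(sqrt(69 + 53/6))) - 22945 = ((45*(-33/23) + 35) + (-56 + sqrt(69 + 53/6))) - 22945 = ((-1485/23 + 35) + (-56 + sqrt(467/6))) - 22945 = (-680/23 + (-56 + sqrt(2802)/6)) - 22945 = (-1968/23 + sqrt(2802)/6) - 22945 = -529703/23 + sqrt(2802)/6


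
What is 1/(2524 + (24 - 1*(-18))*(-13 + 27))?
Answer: 1/3112 ≈ 0.00032134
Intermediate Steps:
1/(2524 + (24 - 1*(-18))*(-13 + 27)) = 1/(2524 + (24 + 18)*14) = 1/(2524 + 42*14) = 1/(2524 + 588) = 1/3112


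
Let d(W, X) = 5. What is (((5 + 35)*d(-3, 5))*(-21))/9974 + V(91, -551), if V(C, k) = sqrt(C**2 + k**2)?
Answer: -2100/4987 + sqrt(311882) ≈ 558.04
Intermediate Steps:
(((5 + 35)*d(-3, 5))*(-21))/9974 + V(91, -551) = (((5 + 35)*5)*(-21))/9974 + sqrt(91**2 + (-551)**2) = ((40*5)*(-21))*(1/9974) + sqrt(8281 + 303601) = (200*(-21))*(1/9974) + sqrt(311882) = -4200*1/9974 + sqrt(311882) = -2100/4987 + sqrt(311882)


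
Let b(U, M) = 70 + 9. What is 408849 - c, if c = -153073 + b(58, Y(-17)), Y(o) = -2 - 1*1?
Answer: 561843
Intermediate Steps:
Y(o) = -3 (Y(o) = -2 - 1 = -3)
b(U, M) = 79
c = -152994 (c = -153073 + 79 = -152994)
408849 - c = 408849 - 1*(-152994) = 408849 + 152994 = 561843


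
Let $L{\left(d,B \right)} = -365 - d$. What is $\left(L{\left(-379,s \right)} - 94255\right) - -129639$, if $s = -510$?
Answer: $35398$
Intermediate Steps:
$\left(L{\left(-379,s \right)} - 94255\right) - -129639 = \left(\left(-365 - -379\right) - 94255\right) - -129639 = \left(\left(-365 + 379\right) - 94255\right) + 129639 = \left(14 - 94255\right) + 129639 = -94241 + 129639 = 35398$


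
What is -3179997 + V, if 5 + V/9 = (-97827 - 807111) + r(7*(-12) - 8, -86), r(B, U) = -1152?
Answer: -11334852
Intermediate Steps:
V = -8154855 (V = -45 + 9*((-97827 - 807111) - 1152) = -45 + 9*(-904938 - 1152) = -45 + 9*(-906090) = -45 - 8154810 = -8154855)
-3179997 + V = -3179997 - 8154855 = -11334852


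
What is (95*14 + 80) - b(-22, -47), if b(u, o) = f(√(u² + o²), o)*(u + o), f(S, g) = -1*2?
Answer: 1272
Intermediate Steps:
f(S, g) = -2
b(u, o) = -2*o - 2*u (b(u, o) = -2*(u + o) = -2*(o + u) = -2*o - 2*u)
(95*14 + 80) - b(-22, -47) = (95*14 + 80) - (-2*(-47) - 2*(-22)) = (1330 + 80) - (94 + 44) = 1410 - 1*138 = 1410 - 138 = 1272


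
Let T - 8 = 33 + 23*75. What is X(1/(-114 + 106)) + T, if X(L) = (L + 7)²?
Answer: 116049/64 ≈ 1813.3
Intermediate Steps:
T = 1766 (T = 8 + (33 + 23*75) = 8 + (33 + 1725) = 8 + 1758 = 1766)
X(L) = (7 + L)²
X(1/(-114 + 106)) + T = (7 + 1/(-114 + 106))² + 1766 = (7 + 1/(-8))² + 1766 = (7 - ⅛)² + 1766 = (55/8)² + 1766 = 3025/64 + 1766 = 116049/64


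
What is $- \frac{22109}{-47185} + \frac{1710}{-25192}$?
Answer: $\frac{238141789}{594342260} \approx 0.40068$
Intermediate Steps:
$- \frac{22109}{-47185} + \frac{1710}{-25192} = \left(-22109\right) \left(- \frac{1}{47185}\right) + 1710 \left(- \frac{1}{25192}\right) = \frac{22109}{47185} - \frac{855}{12596} = \frac{238141789}{594342260}$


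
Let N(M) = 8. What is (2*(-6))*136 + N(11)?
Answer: -1624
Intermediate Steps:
(2*(-6))*136 + N(11) = (2*(-6))*136 + 8 = -12*136 + 8 = -1632 + 8 = -1624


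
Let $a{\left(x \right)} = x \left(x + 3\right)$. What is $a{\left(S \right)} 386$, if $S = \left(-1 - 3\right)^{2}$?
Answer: $117344$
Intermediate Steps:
$S = 16$ ($S = \left(-4\right)^{2} = 16$)
$a{\left(x \right)} = x \left(3 + x\right)$
$a{\left(S \right)} 386 = 16 \left(3 + 16\right) 386 = 16 \cdot 19 \cdot 386 = 304 \cdot 386 = 117344$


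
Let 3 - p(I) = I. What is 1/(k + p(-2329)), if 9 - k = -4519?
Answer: 1/6860 ≈ 0.00014577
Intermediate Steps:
k = 4528 (k = 9 - 1*(-4519) = 9 + 4519 = 4528)
p(I) = 3 - I
1/(k + p(-2329)) = 1/(4528 + (3 - 1*(-2329))) = 1/(4528 + (3 + 2329)) = 1/(4528 + 2332) = 1/6860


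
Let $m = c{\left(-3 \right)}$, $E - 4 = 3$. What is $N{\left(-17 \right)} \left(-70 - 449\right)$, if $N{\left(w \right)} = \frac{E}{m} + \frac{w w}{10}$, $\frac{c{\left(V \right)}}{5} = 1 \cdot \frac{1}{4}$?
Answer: $- \frac{35811}{2} \approx -17906.0$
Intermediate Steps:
$c{\left(V \right)} = \frac{5}{4}$ ($c{\left(V \right)} = 5 \cdot 1 \cdot \frac{1}{4} = 5 \cdot \frac{1}{4} = \frac{5}{4}$)
$E = 7$ ($E = 4 + 3 = 7$)
$m = \frac{5}{4} \approx 1.25$
$N{\left(w \right)} = \frac{28}{5} + \frac{w^{2}}{10}$ ($N{\left(w \right)} = \frac{7}{\frac{5}{4}} + \frac{w w}{10} = 7 \cdot \frac{4}{5} + w^{2} \cdot \frac{1}{10} = \frac{28}{5} + \frac{w^{2}}{10}$)
$N{\left(-17 \right)} \left(-70 - 449\right) = \left(\frac{28}{5} + \frac{\left(-17\right)^{2}}{10}\right) \left(-70 - 449\right) = \left(\frac{28}{5} + \frac{1}{10} \cdot 289\right) \left(-519\right) = \left(\frac{28}{5} + \frac{289}{10}\right) \left(-519\right) = \frac{69}{2} \left(-519\right) = - \frac{35811}{2}$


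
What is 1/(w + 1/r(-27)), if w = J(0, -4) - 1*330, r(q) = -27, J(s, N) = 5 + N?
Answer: -27/8884 ≈ -0.0030392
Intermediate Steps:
w = -329 (w = (5 - 4) - 1*330 = 1 - 330 = -329)
1/(w + 1/r(-27)) = 1/(-329 + 1/(-27)) = 1/(-329 - 1/27) = 1/(-8884/27) = -27/8884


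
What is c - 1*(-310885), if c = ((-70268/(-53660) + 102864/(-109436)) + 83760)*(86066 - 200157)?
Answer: -3507250124342410458/367020985 ≈ -9.5560e+9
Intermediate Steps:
c = -3507364225661332183/367020985 (c = ((-70268*(-1/53660) + 102864*(-1/109436)) + 83760)*(-114091) = ((17567/13415 - 25716/27359) + 83760)*(-114091) = (135635413/367020985 + 83760)*(-114091) = (30741813339013/367020985)*(-114091) = -3507364225661332183/367020985 ≈ -9.5563e+9)
c - 1*(-310885) = -3507364225661332183/367020985 - 1*(-310885) = -3507364225661332183/367020985 + 310885 = -3507250124342410458/367020985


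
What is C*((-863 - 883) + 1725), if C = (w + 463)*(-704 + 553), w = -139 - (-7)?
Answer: 1049601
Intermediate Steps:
w = -132 (w = -139 - 1*(-7) = -139 + 7 = -132)
C = -49981 (C = (-132 + 463)*(-704 + 553) = 331*(-151) = -49981)
C*((-863 - 883) + 1725) = -49981*((-863 - 883) + 1725) = -49981*(-1746 + 1725) = -49981*(-21) = 1049601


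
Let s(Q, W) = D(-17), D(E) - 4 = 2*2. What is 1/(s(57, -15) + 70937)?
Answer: 1/70945 ≈ 1.4095e-5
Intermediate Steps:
D(E) = 8 (D(E) = 4 + 2*2 = 4 + 4 = 8)
s(Q, W) = 8
1/(s(57, -15) + 70937) = 1/(8 + 70937) = 1/70945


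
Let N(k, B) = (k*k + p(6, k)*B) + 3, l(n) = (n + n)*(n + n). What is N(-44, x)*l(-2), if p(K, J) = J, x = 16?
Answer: 19760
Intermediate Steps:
l(n) = 4*n**2 (l(n) = (2*n)*(2*n) = 4*n**2)
N(k, B) = 3 + k**2 + B*k (N(k, B) = (k*k + k*B) + 3 = (k**2 + B*k) + 3 = 3 + k**2 + B*k)
N(-44, x)*l(-2) = (3 + (-44)**2 + 16*(-44))*(4*(-2)**2) = (3 + 1936 - 704)*(4*4) = 1235*16 = 19760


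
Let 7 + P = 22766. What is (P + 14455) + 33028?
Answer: 70242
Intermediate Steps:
P = 22759 (P = -7 + 22766 = 22759)
(P + 14455) + 33028 = (22759 + 14455) + 33028 = 37214 + 33028 = 70242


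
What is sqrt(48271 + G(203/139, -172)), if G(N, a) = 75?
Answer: sqrt(48346) ≈ 219.88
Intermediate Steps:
sqrt(48271 + G(203/139, -172)) = sqrt(48271 + 75) = sqrt(48346)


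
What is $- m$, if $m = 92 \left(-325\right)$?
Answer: $29900$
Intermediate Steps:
$m = -29900$
$- m = \left(-1\right) \left(-29900\right) = 29900$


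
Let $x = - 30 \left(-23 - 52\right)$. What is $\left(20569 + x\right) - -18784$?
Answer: $41603$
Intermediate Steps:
$x = 2250$ ($x = \left(-30\right) \left(-75\right) = 2250$)
$\left(20569 + x\right) - -18784 = \left(20569 + 2250\right) - -18784 = 22819 + 18784 = 41603$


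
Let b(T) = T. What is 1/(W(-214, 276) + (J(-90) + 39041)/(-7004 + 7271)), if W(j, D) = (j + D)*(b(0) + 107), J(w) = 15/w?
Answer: 1602/10861913 ≈ 0.00014749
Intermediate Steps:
W(j, D) = 107*D + 107*j (W(j, D) = (j + D)*(0 + 107) = (D + j)*107 = 107*D + 107*j)
1/(W(-214, 276) + (J(-90) + 39041)/(-7004 + 7271)) = 1/((107*276 + 107*(-214)) + (15/(-90) + 39041)/(-7004 + 7271)) = 1/((29532 - 22898) + (15*(-1/90) + 39041)/267) = 1/(6634 + (-⅙ + 39041)*(1/267)) = 1/(6634 + (234245/6)*(1/267)) = 1/(6634 + 234245/1602) = 1/(10861913/1602) = 1602/10861913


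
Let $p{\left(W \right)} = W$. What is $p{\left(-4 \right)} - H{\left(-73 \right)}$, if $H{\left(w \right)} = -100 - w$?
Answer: $23$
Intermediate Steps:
$p{\left(-4 \right)} - H{\left(-73 \right)} = -4 - \left(-100 - -73\right) = -4 - \left(-100 + 73\right) = -4 - -27 = -4 + 27 = 23$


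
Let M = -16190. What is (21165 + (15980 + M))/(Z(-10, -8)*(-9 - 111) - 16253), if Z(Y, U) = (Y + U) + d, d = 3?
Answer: -20955/14453 ≈ -1.4499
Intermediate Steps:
Z(Y, U) = 3 + U + Y (Z(Y, U) = (Y + U) + 3 = (U + Y) + 3 = 3 + U + Y)
(21165 + (15980 + M))/(Z(-10, -8)*(-9 - 111) - 16253) = (21165 + (15980 - 16190))/((3 - 8 - 10)*(-9 - 111) - 16253) = (21165 - 210)/(-15*(-120) - 16253) = 20955/(1800 - 16253) = 20955/(-14453) = 20955*(-1/14453) = -20955/14453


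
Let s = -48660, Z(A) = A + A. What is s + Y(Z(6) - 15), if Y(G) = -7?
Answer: -48667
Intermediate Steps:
Z(A) = 2*A
s + Y(Z(6) - 15) = -48660 - 7 = -48667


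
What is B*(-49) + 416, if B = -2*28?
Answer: 3160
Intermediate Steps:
B = -56
B*(-49) + 416 = -56*(-49) + 416 = 2744 + 416 = 3160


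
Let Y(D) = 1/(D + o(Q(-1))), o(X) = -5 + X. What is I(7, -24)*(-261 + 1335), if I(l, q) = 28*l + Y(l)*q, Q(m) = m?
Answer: 184728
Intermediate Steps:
Y(D) = 1/(-6 + D) (Y(D) = 1/(D + (-5 - 1)) = 1/(D - 6) = 1/(-6 + D))
I(l, q) = 28*l + q/(-6 + l)
I(7, -24)*(-261 + 1335) = ((-24 + 28*7*(-6 + 7))/(-6 + 7))*(-261 + 1335) = ((-24 + 28*7*1)/1)*1074 = (1*(-24 + 196))*1074 = (1*172)*1074 = 172*1074 = 184728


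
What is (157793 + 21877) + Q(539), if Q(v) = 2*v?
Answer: 180748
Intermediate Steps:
(157793 + 21877) + Q(539) = (157793 + 21877) + 2*539 = 179670 + 1078 = 180748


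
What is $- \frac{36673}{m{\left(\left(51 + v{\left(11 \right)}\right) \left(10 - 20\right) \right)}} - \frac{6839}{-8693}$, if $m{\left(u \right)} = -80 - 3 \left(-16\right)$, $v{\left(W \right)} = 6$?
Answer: $\frac{319017237}{278176} \approx 1146.8$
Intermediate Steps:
$m{\left(u \right)} = -32$ ($m{\left(u \right)} = -80 - -48 = -80 + 48 = -32$)
$- \frac{36673}{m{\left(\left(51 + v{\left(11 \right)}\right) \left(10 - 20\right) \right)}} - \frac{6839}{-8693} = - \frac{36673}{-32} - \frac{6839}{-8693} = \left(-36673\right) \left(- \frac{1}{32}\right) - - \frac{6839}{8693} = \frac{36673}{32} + \frac{6839}{8693} = \frac{319017237}{278176}$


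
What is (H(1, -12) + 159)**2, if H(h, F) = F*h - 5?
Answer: 20164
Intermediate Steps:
H(h, F) = -5 + F*h
(H(1, -12) + 159)**2 = ((-5 - 12*1) + 159)**2 = ((-5 - 12) + 159)**2 = (-17 + 159)**2 = 142**2 = 20164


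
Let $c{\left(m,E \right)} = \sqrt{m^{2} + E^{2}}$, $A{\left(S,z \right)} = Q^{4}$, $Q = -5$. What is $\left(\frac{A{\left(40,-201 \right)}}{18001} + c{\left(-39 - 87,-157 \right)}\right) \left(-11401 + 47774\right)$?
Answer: $\frac{22733125}{18001} + 181865 \sqrt{1621} \approx 7.3234 \cdot 10^{6}$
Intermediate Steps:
$A{\left(S,z \right)} = 625$ ($A{\left(S,z \right)} = \left(-5\right)^{4} = 625$)
$c{\left(m,E \right)} = \sqrt{E^{2} + m^{2}}$
$\left(\frac{A{\left(40,-201 \right)}}{18001} + c{\left(-39 - 87,-157 \right)}\right) \left(-11401 + 47774\right) = \left(\frac{625}{18001} + \sqrt{\left(-157\right)^{2} + \left(-39 - 87\right)^{2}}\right) \left(-11401 + 47774\right) = \left(625 \cdot \frac{1}{18001} + \sqrt{24649 + \left(-39 - 87\right)^{2}}\right) 36373 = \left(\frac{625}{18001} + \sqrt{24649 + \left(-126\right)^{2}}\right) 36373 = \left(\frac{625}{18001} + \sqrt{24649 + 15876}\right) 36373 = \left(\frac{625}{18001} + \sqrt{40525}\right) 36373 = \left(\frac{625}{18001} + 5 \sqrt{1621}\right) 36373 = \frac{22733125}{18001} + 181865 \sqrt{1621}$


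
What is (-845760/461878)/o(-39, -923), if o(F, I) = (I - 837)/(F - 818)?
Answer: -2265051/2540329 ≈ -0.89164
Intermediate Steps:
o(F, I) = (-837 + I)/(-818 + F)
(-845760/461878)/o(-39, -923) = (-845760/461878)/(((-837 - 923)/(-818 - 39))) = (-845760*1/461878)/((-1760/(-857))) = -422880/(230939*((-1/857*(-1760)))) = -422880/(230939*1760/857) = -422880/230939*857/1760 = -2265051/2540329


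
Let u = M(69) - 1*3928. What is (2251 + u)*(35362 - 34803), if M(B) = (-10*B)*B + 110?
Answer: -27489943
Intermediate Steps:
M(B) = 110 - 10*B² (M(B) = -10*B² + 110 = 110 - 10*B²)
u = -51428 (u = (110 - 10*69²) - 1*3928 = (110 - 10*4761) - 3928 = (110 - 47610) - 3928 = -47500 - 3928 = -51428)
(2251 + u)*(35362 - 34803) = (2251 - 51428)*(35362 - 34803) = -49177*559 = -27489943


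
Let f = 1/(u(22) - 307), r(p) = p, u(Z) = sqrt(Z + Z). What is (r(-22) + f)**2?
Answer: 4296570315533/8874582025 + 8291268*sqrt(11)/8874582025 ≈ 484.15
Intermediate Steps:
u(Z) = sqrt(2)*sqrt(Z) (u(Z) = sqrt(2*Z) = sqrt(2)*sqrt(Z))
f = 1/(-307 + 2*sqrt(11)) (f = 1/(sqrt(2)*sqrt(22) - 307) = 1/(2*sqrt(11) - 307) = 1/(-307 + 2*sqrt(11)) ≈ -0.0033293)
(r(-22) + f)**2 = (-22 + (-307/94205 - 2*sqrt(11)/94205))**2 = (-2072817/94205 - 2*sqrt(11)/94205)**2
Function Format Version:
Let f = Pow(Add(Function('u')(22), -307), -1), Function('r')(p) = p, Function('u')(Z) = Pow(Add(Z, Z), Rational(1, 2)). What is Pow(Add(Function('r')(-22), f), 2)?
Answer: Add(Rational(4296570315533, 8874582025), Mul(Rational(8291268, 8874582025), Pow(11, Rational(1, 2)))) ≈ 484.15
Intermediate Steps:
Function('u')(Z) = Mul(Pow(2, Rational(1, 2)), Pow(Z, Rational(1, 2))) (Function('u')(Z) = Pow(Mul(2, Z), Rational(1, 2)) = Mul(Pow(2, Rational(1, 2)), Pow(Z, Rational(1, 2))))
f = Pow(Add(-307, Mul(2, Pow(11, Rational(1, 2)))), -1) (f = Pow(Add(Mul(Pow(2, Rational(1, 2)), Pow(22, Rational(1, 2))), -307), -1) = Pow(Add(Mul(2, Pow(11, Rational(1, 2))), -307), -1) = Pow(Add(-307, Mul(2, Pow(11, Rational(1, 2)))), -1) ≈ -0.0033293)
Pow(Add(Function('r')(-22), f), 2) = Pow(Add(-22, Add(Rational(-307, 94205), Mul(Rational(-2, 94205), Pow(11, Rational(1, 2))))), 2) = Pow(Add(Rational(-2072817, 94205), Mul(Rational(-2, 94205), Pow(11, Rational(1, 2)))), 2)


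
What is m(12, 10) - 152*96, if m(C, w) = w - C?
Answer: -14594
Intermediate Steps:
m(12, 10) - 152*96 = (10 - 1*12) - 152*96 = (10 - 12) - 14592 = -2 - 14592 = -14594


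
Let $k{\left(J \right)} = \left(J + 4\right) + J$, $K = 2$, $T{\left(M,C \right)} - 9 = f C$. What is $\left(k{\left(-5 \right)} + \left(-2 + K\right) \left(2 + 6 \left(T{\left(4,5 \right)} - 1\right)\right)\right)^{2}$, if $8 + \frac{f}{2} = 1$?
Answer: $36$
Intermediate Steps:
$f = -14$ ($f = -16 + 2 \cdot 1 = -16 + 2 = -14$)
$T{\left(M,C \right)} = 9 - 14 C$
$k{\left(J \right)} = 4 + 2 J$ ($k{\left(J \right)} = \left(4 + J\right) + J = 4 + 2 J$)
$\left(k{\left(-5 \right)} + \left(-2 + K\right) \left(2 + 6 \left(T{\left(4,5 \right)} - 1\right)\right)\right)^{2} = \left(\left(4 + 2 \left(-5\right)\right) + \left(-2 + 2\right) \left(2 + 6 \left(\left(9 - 70\right) - 1\right)\right)\right)^{2} = \left(\left(4 - 10\right) + 0 \left(2 + 6 \left(\left(9 - 70\right) - 1\right)\right)\right)^{2} = \left(-6 + 0 \left(2 + 6 \left(-61 - 1\right)\right)\right)^{2} = \left(-6 + 0 \left(2 + 6 \left(-62\right)\right)\right)^{2} = \left(-6 + 0 \left(2 - 372\right)\right)^{2} = \left(-6 + 0 \left(-370\right)\right)^{2} = \left(-6 + 0\right)^{2} = \left(-6\right)^{2} = 36$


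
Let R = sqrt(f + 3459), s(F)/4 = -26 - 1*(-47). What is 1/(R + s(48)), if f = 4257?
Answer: -7/55 + sqrt(1929)/330 ≈ 0.0058193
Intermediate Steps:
s(F) = 84 (s(F) = 4*(-26 - 1*(-47)) = 4*(-26 + 47) = 4*21 = 84)
R = 2*sqrt(1929) (R = sqrt(4257 + 3459) = sqrt(7716) = 2*sqrt(1929) ≈ 87.841)
1/(R + s(48)) = 1/(2*sqrt(1929) + 84) = 1/(84 + 2*sqrt(1929))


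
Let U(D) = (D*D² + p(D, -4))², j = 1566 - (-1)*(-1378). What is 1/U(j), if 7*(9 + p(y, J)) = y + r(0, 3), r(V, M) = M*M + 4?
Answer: 49/2163444470916964 ≈ 2.2649e-14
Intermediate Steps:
r(V, M) = 4 + M² (r(V, M) = M² + 4 = 4 + M²)
p(y, J) = -50/7 + y/7 (p(y, J) = -9 + (y + (4 + 3²))/7 = -9 + (y + (4 + 9))/7 = -9 + (y + 13)/7 = -9 + (13 + y)/7 = -9 + (13/7 + y/7) = -50/7 + y/7)
j = 188 (j = 1566 - 1*1378 = 1566 - 1378 = 188)
U(D) = (-50/7 + D³ + D/7)² (U(D) = (D*D² + (-50/7 + D/7))² = (D³ + (-50/7 + D/7))² = (-50/7 + D³ + D/7)²)
1/U(j) = 1/((-50 + 188 + 7*188³)²/49) = 1/((-50 + 188 + 7*6644672)²/49) = 1/((-50 + 188 + 46512704)²/49) = 1/((1/49)*46512842²) = 1/((1/49)*2163444470916964) = 1/(2163444470916964/49) = 49/2163444470916964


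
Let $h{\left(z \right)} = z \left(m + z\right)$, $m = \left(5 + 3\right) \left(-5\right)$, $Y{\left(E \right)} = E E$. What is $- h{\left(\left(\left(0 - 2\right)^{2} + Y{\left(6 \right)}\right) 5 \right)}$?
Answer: $-32000$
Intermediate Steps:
$Y{\left(E \right)} = E^{2}$
$m = -40$ ($m = 8 \left(-5\right) = -40$)
$h{\left(z \right)} = z \left(-40 + z\right)$
$- h{\left(\left(\left(0 - 2\right)^{2} + Y{\left(6 \right)}\right) 5 \right)} = - \left(\left(0 - 2\right)^{2} + 6^{2}\right) 5 \left(-40 + \left(\left(0 - 2\right)^{2} + 6^{2}\right) 5\right) = - \left(\left(-2\right)^{2} + 36\right) 5 \left(-40 + \left(\left(-2\right)^{2} + 36\right) 5\right) = - \left(4 + 36\right) 5 \left(-40 + \left(4 + 36\right) 5\right) = - 40 \cdot 5 \left(-40 + 40 \cdot 5\right) = - 200 \left(-40 + 200\right) = - 200 \cdot 160 = \left(-1\right) 32000 = -32000$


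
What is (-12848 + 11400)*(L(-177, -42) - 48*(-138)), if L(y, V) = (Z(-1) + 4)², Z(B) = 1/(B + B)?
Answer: -9609290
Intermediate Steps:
Z(B) = 1/(2*B)
L(y, V) = 49/4 (L(y, V) = ((½)/(-1) + 4)² = ((½)*(-1) + 4)² = (-½ + 4)² = (7/2)² = 49/4)
(-12848 + 11400)*(L(-177, -42) - 48*(-138)) = (-12848 + 11400)*(49/4 - 48*(-138)) = -1448*(49/4 + 6624) = -1448*26545/4 = -9609290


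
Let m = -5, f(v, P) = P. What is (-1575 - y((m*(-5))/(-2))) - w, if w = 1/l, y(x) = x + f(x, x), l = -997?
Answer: -1545349/997 ≈ -1550.0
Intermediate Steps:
y(x) = 2*x (y(x) = x + x = 2*x)
w = -1/997 (w = 1/(-997) = -1/997 ≈ -0.0010030)
(-1575 - y((m*(-5))/(-2))) - w = (-1575 - 2*-5*(-5)/(-2)) - 1*(-1/997) = (-1575 - 2*25*(-1/2)) + 1/997 = (-1575 - 2*(-25)/2) + 1/997 = (-1575 - 1*(-25)) + 1/997 = (-1575 + 25) + 1/997 = -1550 + 1/997 = -1545349/997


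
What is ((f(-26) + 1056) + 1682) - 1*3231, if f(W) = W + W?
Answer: -545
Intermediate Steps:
f(W) = 2*W
((f(-26) + 1056) + 1682) - 1*3231 = ((2*(-26) + 1056) + 1682) - 1*3231 = ((-52 + 1056) + 1682) - 3231 = (1004 + 1682) - 3231 = 2686 - 3231 = -545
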